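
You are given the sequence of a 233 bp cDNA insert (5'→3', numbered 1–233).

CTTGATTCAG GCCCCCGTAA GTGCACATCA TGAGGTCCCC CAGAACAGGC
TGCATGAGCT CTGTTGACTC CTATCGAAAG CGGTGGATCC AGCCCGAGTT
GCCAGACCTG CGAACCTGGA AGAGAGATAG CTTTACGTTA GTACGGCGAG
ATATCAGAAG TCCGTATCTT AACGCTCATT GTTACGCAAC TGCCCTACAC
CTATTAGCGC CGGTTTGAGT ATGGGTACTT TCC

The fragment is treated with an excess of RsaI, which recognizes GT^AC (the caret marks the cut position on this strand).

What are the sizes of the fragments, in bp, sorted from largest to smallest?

RsaI sites (GTAC) start at positions 141, 225.
RsaI cuts after base 2 of each site, so after positions 142, 226.
Linear molecule, 2 cuts → 3 fragments:
  1–142 → 142 bp
  143–226 → 84 bp
  227–233 → 7 bp
Sorted largest to smallest: 142, 84, 7 bp.

142, 84, 7 bp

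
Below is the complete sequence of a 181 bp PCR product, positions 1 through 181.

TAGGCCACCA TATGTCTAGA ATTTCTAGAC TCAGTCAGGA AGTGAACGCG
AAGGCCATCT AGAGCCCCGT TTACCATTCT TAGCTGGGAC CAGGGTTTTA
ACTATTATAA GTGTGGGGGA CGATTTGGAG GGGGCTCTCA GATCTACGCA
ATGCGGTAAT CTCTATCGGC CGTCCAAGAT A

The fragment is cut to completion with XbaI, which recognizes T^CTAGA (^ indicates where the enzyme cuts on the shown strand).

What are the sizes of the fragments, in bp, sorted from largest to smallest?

XbaI sites (TCTAGA) start at positions 15, 24, 58.
XbaI cuts after the first base of each site, so after positions 15, 24, 58.
Linear molecule, 3 cuts → 4 fragments:
  1–15 → 15 bp
  16–24 → 9 bp
  25–58 → 34 bp
  59–181 → 123 bp
Sorted largest to smallest: 123, 34, 15, 9 bp.

123, 34, 15, 9 bp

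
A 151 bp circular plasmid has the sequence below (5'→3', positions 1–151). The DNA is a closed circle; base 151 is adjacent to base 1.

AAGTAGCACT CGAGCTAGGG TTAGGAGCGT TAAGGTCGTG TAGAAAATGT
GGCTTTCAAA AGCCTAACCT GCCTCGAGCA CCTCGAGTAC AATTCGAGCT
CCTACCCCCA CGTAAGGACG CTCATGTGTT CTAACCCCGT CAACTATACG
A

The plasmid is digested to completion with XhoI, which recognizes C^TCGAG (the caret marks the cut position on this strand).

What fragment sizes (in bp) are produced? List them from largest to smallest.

XhoI sites (CTCGAG) start at positions 9, 73, 82.
XhoI cuts after the first base of each site, so after positions 9, 73, 82.
Circular molecule, 3 cuts → 3 fragments:
  10–73 → 64 bp
  74–82 → 9 bp
  83–151 then 1–9 → 69 + 9 = 78 bp
Sorted largest to smallest: 78, 64, 9 bp.

78, 64, 9 bp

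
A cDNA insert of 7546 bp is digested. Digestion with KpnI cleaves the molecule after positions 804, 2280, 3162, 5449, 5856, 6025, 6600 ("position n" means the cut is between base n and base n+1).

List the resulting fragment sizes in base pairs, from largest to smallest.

Linear molecule, 7 cuts → 8 fragments:
  804 − 0 = 804 bp
  2280 − 804 = 1476 bp
  3162 − 2280 = 882 bp
  5449 − 3162 = 2287 bp
  5856 − 5449 = 407 bp
  6025 − 5856 = 169 bp
  6600 − 6025 = 575 bp
  7546 − 6600 = 946 bp
Sorted largest to smallest: 2287, 1476, 946, 882, 804, 575, 407, 169 bp.

2287, 1476, 946, 882, 804, 575, 407, 169 bp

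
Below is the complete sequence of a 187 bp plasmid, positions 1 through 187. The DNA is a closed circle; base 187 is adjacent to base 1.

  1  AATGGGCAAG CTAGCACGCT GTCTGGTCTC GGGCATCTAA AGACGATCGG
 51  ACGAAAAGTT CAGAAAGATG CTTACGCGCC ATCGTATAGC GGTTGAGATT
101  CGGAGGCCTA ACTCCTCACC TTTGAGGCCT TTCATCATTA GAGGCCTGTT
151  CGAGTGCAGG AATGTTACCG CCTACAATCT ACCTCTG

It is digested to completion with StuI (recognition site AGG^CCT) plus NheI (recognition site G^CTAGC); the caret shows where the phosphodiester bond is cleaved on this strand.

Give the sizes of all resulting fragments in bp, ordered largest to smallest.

96, 53, 21, 17 bp

StuI sites (AGGCCT) start at positions 104, 125, 142.
StuI cuts after base 3 of each site, so after positions 106, 127, 144.
The NheI site (GCTAGC) starts at position 10.
NheI cuts after the first base of each site, so after position 10.
Combined cut positions: 10, 106, 127, 144.
Circular molecule, 4 cuts → 4 fragments:
  11–106 → 96 bp
  107–127 → 21 bp
  128–144 → 17 bp
  145–187 then 1–10 → 43 + 10 = 53 bp
Sorted largest to smallest: 96, 53, 21, 17 bp.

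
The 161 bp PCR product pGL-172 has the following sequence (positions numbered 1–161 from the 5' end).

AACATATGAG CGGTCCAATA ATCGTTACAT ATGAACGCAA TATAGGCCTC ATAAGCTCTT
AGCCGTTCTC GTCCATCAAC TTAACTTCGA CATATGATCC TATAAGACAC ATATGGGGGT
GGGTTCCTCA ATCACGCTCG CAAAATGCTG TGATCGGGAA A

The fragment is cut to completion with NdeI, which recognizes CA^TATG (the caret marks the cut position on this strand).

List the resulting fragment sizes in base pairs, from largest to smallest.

63, 50, 25, 19, 4 bp

NdeI sites (CATATG) start at positions 3, 28, 91, 110.
NdeI cuts after base 2 of each site, so after positions 4, 29, 92, 111.
Linear molecule, 4 cuts → 5 fragments:
  1–4 → 4 bp
  5–29 → 25 bp
  30–92 → 63 bp
  93–111 → 19 bp
  112–161 → 50 bp
Sorted largest to smallest: 63, 50, 25, 19, 4 bp.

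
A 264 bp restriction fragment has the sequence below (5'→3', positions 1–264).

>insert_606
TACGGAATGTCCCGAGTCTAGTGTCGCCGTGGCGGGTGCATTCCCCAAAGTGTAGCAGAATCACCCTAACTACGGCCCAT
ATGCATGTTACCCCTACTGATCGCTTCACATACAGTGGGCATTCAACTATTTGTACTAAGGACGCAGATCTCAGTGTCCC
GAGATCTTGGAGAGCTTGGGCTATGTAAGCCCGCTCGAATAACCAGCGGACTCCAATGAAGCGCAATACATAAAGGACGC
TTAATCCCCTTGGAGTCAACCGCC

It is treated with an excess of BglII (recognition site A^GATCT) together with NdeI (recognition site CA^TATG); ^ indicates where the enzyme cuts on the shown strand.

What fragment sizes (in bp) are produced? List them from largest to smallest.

BglII sites (AGATCT) start at positions 146, 162.
BglII cuts after the first base of each site, so after positions 146, 162.
The NdeI site (CATATG) starts at position 78.
NdeI cuts after base 2 of each site, so after position 79.
Combined cut positions: 79, 146, 162.
Linear molecule, 3 cuts → 4 fragments:
  1–79 → 79 bp
  80–146 → 67 bp
  147–162 → 16 bp
  163–264 → 102 bp
Sorted largest to smallest: 102, 79, 67, 16 bp.

102, 79, 67, 16 bp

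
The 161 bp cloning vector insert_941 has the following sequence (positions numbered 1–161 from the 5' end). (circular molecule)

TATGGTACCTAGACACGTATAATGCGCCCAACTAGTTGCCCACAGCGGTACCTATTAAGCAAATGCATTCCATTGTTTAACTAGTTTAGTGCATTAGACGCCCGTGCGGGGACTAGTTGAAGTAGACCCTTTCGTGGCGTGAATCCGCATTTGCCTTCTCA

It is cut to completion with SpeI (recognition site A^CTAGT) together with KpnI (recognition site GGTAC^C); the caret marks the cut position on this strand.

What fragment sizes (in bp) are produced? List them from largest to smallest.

57, 32, 29, 23, 20 bp

SpeI sites (ACTAGT) start at positions 31, 80, 112.
SpeI cuts after the first base of each site, so after positions 31, 80, 112.
KpnI sites (GGTACC) start at positions 4, 47.
KpnI cuts after base 5 of each site (before the last base), so after positions 8, 51.
Combined cut positions: 8, 31, 51, 80, 112.
Circular molecule, 5 cuts → 5 fragments:
  9–31 → 23 bp
  32–51 → 20 bp
  52–80 → 29 bp
  81–112 → 32 bp
  113–161 then 1–8 → 49 + 8 = 57 bp
Sorted largest to smallest: 57, 32, 29, 23, 20 bp.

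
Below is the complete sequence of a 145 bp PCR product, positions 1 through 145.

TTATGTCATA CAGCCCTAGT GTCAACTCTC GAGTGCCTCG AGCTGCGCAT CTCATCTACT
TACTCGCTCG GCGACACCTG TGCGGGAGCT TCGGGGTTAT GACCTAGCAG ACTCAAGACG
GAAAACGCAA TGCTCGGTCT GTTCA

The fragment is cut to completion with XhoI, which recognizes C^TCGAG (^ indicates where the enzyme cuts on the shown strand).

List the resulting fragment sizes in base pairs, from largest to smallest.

108, 28, 9 bp

XhoI sites (CTCGAG) start at positions 28, 37.
XhoI cuts after the first base of each site, so after positions 28, 37.
Linear molecule, 2 cuts → 3 fragments:
  1–28 → 28 bp
  29–37 → 9 bp
  38–145 → 108 bp
Sorted largest to smallest: 108, 28, 9 bp.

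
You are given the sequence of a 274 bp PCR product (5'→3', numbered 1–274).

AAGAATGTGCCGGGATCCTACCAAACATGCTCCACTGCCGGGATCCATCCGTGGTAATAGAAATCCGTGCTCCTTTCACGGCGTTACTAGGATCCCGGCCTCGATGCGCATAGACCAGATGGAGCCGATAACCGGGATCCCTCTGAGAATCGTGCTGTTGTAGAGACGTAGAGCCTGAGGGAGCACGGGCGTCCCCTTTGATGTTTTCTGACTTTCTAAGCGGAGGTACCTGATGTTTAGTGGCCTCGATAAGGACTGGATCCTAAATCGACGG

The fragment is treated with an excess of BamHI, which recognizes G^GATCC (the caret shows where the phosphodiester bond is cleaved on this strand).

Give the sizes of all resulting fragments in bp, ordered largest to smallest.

BamHI sites (GGATCC) start at positions 13, 41, 90, 135, 258.
BamHI cuts after the first base of each site, so after positions 13, 41, 90, 135, 258.
Linear molecule, 5 cuts → 6 fragments:
  1–13 → 13 bp
  14–41 → 28 bp
  42–90 → 49 bp
  91–135 → 45 bp
  136–258 → 123 bp
  259–274 → 16 bp
Sorted largest to smallest: 123, 49, 45, 28, 16, 13 bp.

123, 49, 45, 28, 16, 13 bp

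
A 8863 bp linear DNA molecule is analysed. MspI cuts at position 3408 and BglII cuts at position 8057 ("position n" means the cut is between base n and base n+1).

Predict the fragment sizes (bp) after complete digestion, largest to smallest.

4649, 3408, 806 bp

Combined cut positions (sorted): 3408, 8057.
Linear molecule, 2 cuts → 3 fragments:
  3408 − 0 = 3408 bp
  8057 − 3408 = 4649 bp
  8863 − 8057 = 806 bp
Sorted largest to smallest: 4649, 3408, 806 bp.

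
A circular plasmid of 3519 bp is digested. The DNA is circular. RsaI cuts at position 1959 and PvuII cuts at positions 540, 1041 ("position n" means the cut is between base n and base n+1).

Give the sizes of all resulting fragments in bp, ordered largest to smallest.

Combined cut positions (sorted): 540, 1041, 1959.
Circular molecule, 3 cuts → 3 fragments:
  1041 − 540 = 501 bp
  1959 − 1041 = 918 bp
  wrap: 3519 − 1959 + 540 = 2100 bp
Sorted largest to smallest: 2100, 918, 501 bp.

2100, 918, 501 bp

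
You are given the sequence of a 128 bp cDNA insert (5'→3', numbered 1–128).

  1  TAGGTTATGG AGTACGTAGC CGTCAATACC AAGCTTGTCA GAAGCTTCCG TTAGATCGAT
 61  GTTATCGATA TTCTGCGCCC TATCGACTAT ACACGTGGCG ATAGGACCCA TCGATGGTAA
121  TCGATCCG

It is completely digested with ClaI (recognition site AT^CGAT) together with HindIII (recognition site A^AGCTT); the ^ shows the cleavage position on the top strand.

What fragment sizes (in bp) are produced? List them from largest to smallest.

ClaI sites (ATCGAT) start at positions 55, 64, 110, 120.
ClaI cuts after base 2 of each site, so after positions 56, 65, 111, 121.
HindIII sites (AAGCTT) start at positions 31, 42.
HindIII cuts after the first base of each site, so after positions 31, 42.
Combined cut positions: 31, 42, 56, 65, 111, 121.
Linear molecule, 6 cuts → 7 fragments:
  1–31 → 31 bp
  32–42 → 11 bp
  43–56 → 14 bp
  57–65 → 9 bp
  66–111 → 46 bp
  112–121 → 10 bp
  122–128 → 7 bp
Sorted largest to smallest: 46, 31, 14, 11, 10, 9, 7 bp.

46, 31, 14, 11, 10, 9, 7 bp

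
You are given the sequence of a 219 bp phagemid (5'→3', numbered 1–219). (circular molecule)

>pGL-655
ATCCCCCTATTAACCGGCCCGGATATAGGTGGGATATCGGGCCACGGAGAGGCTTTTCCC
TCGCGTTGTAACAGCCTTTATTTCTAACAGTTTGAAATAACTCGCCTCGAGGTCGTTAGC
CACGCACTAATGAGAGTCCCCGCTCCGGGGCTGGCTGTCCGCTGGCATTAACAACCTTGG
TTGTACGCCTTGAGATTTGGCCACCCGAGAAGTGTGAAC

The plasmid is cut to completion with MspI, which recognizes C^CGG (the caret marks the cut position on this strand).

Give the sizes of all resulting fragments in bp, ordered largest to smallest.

126, 88, 5 bp

MspI sites (CCGG) start at positions 14, 19, 145.
MspI cuts after the first base of each site, so after positions 14, 19, 145.
Circular molecule, 3 cuts → 3 fragments:
  15–19 → 5 bp
  20–145 → 126 bp
  146–219 then 1–14 → 74 + 14 = 88 bp
Sorted largest to smallest: 126, 88, 5 bp.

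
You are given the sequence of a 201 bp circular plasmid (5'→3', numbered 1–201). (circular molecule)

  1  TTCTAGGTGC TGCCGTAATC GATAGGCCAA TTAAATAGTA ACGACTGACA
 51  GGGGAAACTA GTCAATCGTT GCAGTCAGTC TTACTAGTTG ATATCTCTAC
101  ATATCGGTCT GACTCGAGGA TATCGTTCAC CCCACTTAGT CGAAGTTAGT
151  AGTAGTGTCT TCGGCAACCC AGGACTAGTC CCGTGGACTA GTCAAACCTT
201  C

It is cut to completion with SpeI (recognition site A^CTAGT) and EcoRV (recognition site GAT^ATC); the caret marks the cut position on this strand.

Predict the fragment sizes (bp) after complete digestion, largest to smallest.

71, 53, 29, 26, 13, 9 bp

SpeI sites (ACTAGT) start at positions 57, 83, 174, 187.
SpeI cuts after the first base of each site, so after positions 57, 83, 174, 187.
EcoRV sites (GATATC) start at positions 90, 119.
EcoRV cuts after base 3 of each site, so after positions 92, 121.
Combined cut positions: 57, 83, 92, 121, 174, 187.
Circular molecule, 6 cuts → 6 fragments:
  58–83 → 26 bp
  84–92 → 9 bp
  93–121 → 29 bp
  122–174 → 53 bp
  175–187 → 13 bp
  188–201 then 1–57 → 14 + 57 = 71 bp
Sorted largest to smallest: 71, 53, 29, 26, 13, 9 bp.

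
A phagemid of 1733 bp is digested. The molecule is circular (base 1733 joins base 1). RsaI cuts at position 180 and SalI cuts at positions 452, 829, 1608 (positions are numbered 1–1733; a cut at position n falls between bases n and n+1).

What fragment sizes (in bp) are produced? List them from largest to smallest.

779, 377, 305, 272 bp

Combined cut positions (sorted): 180, 452, 829, 1608.
Circular molecule, 4 cuts → 4 fragments:
  452 − 180 = 272 bp
  829 − 452 = 377 bp
  1608 − 829 = 779 bp
  wrap: 1733 − 1608 + 180 = 305 bp
Sorted largest to smallest: 779, 377, 305, 272 bp.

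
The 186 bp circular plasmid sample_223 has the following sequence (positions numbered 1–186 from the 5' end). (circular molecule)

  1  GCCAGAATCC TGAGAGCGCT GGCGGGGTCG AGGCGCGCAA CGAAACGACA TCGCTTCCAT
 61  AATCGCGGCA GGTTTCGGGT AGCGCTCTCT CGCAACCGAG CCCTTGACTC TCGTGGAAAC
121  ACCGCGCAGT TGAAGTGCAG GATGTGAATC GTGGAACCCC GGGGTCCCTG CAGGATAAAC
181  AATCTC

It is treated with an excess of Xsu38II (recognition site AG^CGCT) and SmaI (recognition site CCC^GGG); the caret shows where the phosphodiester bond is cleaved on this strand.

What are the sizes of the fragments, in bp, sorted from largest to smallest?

78, 66, 42 bp

Xsu38II sites (AGCGCT) start at positions 15, 81.
Xsu38II cuts after base 2 of each site, so after positions 16, 82.
The SmaI site (CCCGGG) starts at position 158.
SmaI cuts after base 3 of each site, so after position 160.
Combined cut positions: 16, 82, 160.
Circular molecule, 3 cuts → 3 fragments:
  17–82 → 66 bp
  83–160 → 78 bp
  161–186 then 1–16 → 26 + 16 = 42 bp
Sorted largest to smallest: 78, 66, 42 bp.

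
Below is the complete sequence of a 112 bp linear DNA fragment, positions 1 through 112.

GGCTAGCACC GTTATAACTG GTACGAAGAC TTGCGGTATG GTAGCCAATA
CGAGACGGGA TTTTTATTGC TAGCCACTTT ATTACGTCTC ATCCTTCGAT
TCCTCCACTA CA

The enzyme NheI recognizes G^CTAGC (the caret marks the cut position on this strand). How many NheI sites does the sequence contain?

GCTAGC occurs starting at positions 2, 69.
NheI cuts at 2 sites.

2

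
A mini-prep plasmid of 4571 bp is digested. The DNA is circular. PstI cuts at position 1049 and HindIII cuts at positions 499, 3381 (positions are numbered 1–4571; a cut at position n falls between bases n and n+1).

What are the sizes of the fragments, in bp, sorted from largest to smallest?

Combined cut positions (sorted): 499, 1049, 3381.
Circular molecule, 3 cuts → 3 fragments:
  1049 − 499 = 550 bp
  3381 − 1049 = 2332 bp
  wrap: 4571 − 3381 + 499 = 1689 bp
Sorted largest to smallest: 2332, 1689, 550 bp.

2332, 1689, 550 bp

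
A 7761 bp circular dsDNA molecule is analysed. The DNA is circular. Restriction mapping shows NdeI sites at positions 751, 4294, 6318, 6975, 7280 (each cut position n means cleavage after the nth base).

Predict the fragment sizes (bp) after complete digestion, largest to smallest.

3543, 2024, 1232, 657, 305 bp

Circular molecule, 5 cuts → 5 fragments:
  4294 − 751 = 3543 bp
  6318 − 4294 = 2024 bp
  6975 − 6318 = 657 bp
  7280 − 6975 = 305 bp
  wrap: 7761 − 7280 + 751 = 1232 bp
Sorted largest to smallest: 3543, 2024, 1232, 657, 305 bp.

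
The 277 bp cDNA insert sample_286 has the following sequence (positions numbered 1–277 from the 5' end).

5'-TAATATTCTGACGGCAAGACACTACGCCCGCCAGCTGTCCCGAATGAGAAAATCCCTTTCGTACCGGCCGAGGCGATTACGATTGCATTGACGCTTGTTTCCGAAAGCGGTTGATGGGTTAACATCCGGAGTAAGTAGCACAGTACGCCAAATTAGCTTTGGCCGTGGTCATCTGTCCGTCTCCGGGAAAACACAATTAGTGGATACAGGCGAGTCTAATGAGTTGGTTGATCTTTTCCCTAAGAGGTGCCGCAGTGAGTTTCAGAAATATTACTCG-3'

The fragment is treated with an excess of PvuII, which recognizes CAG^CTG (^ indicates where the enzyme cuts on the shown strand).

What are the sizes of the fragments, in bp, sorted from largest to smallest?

243, 34 bp

The PvuII site (CAGCTG) starts at position 32.
PvuII cuts after base 3 of each site, so after position 34.
Linear molecule, 1 cut → 2 fragments:
  1–34 → 34 bp
  35–277 → 243 bp
Sorted largest to smallest: 243, 34 bp.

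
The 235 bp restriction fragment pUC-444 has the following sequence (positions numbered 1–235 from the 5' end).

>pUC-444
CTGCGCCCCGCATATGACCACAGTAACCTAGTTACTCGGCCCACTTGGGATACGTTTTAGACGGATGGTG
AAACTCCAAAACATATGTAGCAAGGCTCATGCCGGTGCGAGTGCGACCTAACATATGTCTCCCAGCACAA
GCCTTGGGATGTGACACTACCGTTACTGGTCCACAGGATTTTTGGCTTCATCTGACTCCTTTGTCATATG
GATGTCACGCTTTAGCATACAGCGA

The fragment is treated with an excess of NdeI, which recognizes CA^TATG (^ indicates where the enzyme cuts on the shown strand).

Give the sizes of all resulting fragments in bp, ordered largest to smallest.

83, 71, 40, 29, 12 bp

NdeI sites (CATATG) start at positions 11, 82, 122, 205.
NdeI cuts after base 2 of each site, so after positions 12, 83, 123, 206.
Linear molecule, 4 cuts → 5 fragments:
  1–12 → 12 bp
  13–83 → 71 bp
  84–123 → 40 bp
  124–206 → 83 bp
  207–235 → 29 bp
Sorted largest to smallest: 83, 71, 40, 29, 12 bp.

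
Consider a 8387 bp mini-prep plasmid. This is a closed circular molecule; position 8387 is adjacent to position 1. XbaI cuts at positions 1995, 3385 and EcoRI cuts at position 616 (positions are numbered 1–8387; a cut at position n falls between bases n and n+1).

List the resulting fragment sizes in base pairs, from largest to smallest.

Combined cut positions (sorted): 616, 1995, 3385.
Circular molecule, 3 cuts → 3 fragments:
  1995 − 616 = 1379 bp
  3385 − 1995 = 1390 bp
  wrap: 8387 − 3385 + 616 = 5618 bp
Sorted largest to smallest: 5618, 1390, 1379 bp.

5618, 1390, 1379 bp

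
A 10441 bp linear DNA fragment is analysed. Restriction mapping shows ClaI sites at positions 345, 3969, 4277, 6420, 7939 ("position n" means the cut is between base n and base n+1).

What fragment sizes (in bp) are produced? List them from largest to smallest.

Linear molecule, 5 cuts → 6 fragments:
  345 − 0 = 345 bp
  3969 − 345 = 3624 bp
  4277 − 3969 = 308 bp
  6420 − 4277 = 2143 bp
  7939 − 6420 = 1519 bp
  10441 − 7939 = 2502 bp
Sorted largest to smallest: 3624, 2502, 2143, 1519, 345, 308 bp.

3624, 2502, 2143, 1519, 345, 308 bp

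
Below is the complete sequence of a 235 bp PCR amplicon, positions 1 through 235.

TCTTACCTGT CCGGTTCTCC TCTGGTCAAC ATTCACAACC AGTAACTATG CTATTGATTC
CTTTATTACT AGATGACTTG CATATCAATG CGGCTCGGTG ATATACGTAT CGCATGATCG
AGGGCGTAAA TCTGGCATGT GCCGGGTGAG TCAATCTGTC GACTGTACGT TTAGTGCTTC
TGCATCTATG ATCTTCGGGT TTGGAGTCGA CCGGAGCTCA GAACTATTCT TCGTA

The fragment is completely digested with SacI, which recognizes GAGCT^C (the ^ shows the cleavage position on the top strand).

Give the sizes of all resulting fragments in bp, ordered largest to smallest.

218, 17 bp

The SacI site (GAGCTC) starts at position 214.
SacI cuts after base 5 of each site (before the last base), so after position 218.
Linear molecule, 1 cut → 2 fragments:
  1–218 → 218 bp
  219–235 → 17 bp
Sorted largest to smallest: 218, 17 bp.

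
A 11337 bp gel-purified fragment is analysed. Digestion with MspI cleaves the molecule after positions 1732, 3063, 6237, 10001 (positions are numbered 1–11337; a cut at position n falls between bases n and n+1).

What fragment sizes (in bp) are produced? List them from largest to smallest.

3764, 3174, 1732, 1336, 1331 bp

Linear molecule, 4 cuts → 5 fragments:
  1732 − 0 = 1732 bp
  3063 − 1732 = 1331 bp
  6237 − 3063 = 3174 bp
  10001 − 6237 = 3764 bp
  11337 − 10001 = 1336 bp
Sorted largest to smallest: 3764, 3174, 1732, 1336, 1331 bp.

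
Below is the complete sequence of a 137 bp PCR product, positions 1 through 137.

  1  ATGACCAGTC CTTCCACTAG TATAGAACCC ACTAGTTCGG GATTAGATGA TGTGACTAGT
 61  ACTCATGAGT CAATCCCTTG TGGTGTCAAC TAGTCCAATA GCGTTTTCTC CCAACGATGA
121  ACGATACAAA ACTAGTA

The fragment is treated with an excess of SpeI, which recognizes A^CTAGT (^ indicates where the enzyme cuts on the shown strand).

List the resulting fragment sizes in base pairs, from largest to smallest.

42, 34, 24, 16, 15, 6 bp

SpeI sites (ACTAGT) start at positions 16, 31, 55, 89, 131.
SpeI cuts after the first base of each site, so after positions 16, 31, 55, 89, 131.
Linear molecule, 5 cuts → 6 fragments:
  1–16 → 16 bp
  17–31 → 15 bp
  32–55 → 24 bp
  56–89 → 34 bp
  90–131 → 42 bp
  132–137 → 6 bp
Sorted largest to smallest: 42, 34, 24, 16, 15, 6 bp.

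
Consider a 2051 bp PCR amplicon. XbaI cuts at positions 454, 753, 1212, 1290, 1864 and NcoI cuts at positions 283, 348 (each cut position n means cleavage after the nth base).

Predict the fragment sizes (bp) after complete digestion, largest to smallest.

Combined cut positions (sorted): 283, 348, 454, 753, 1212, 1290, 1864.
Linear molecule, 7 cuts → 8 fragments:
  283 − 0 = 283 bp
  348 − 283 = 65 bp
  454 − 348 = 106 bp
  753 − 454 = 299 bp
  1212 − 753 = 459 bp
  1290 − 1212 = 78 bp
  1864 − 1290 = 574 bp
  2051 − 1864 = 187 bp
Sorted largest to smallest: 574, 459, 299, 283, 187, 106, 78, 65 bp.

574, 459, 299, 283, 187, 106, 78, 65 bp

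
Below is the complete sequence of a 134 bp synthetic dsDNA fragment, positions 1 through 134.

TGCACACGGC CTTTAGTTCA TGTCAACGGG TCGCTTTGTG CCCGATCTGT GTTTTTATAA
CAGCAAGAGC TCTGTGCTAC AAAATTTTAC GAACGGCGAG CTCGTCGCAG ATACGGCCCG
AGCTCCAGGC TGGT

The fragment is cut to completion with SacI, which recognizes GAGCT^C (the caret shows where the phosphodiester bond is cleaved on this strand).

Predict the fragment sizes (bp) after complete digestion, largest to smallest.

71, 31, 22, 10 bp

SacI sites (GAGCTC) start at positions 67, 98, 120.
SacI cuts after base 5 of each site (before the last base), so after positions 71, 102, 124.
Linear molecule, 3 cuts → 4 fragments:
  1–71 → 71 bp
  72–102 → 31 bp
  103–124 → 22 bp
  125–134 → 10 bp
Sorted largest to smallest: 71, 31, 22, 10 bp.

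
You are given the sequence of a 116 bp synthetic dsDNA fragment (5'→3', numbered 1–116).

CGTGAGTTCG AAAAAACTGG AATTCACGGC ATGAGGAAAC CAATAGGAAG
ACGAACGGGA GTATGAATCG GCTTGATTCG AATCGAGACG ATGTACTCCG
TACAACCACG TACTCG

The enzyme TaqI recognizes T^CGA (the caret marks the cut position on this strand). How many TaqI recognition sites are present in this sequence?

TCGA occurs starting at positions 8, 78, 83.
TaqI cuts at 3 sites.

3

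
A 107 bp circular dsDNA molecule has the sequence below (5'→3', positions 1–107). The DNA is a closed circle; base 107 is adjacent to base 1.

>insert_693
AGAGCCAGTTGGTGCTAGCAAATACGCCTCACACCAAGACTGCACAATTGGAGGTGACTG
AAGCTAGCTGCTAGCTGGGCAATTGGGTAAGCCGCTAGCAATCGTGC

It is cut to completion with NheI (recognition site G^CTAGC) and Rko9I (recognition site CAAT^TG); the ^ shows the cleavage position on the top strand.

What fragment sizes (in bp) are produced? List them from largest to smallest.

34, 27, 15, 13, 11, 7 bp

NheI sites (GCTAGC) start at positions 14, 63, 70, 94.
NheI cuts after the first base of each site, so after positions 14, 63, 70, 94.
Rko9I sites (CAATTG) start at positions 45, 80.
Rko9I cuts after base 4 of each site, so after positions 48, 83.
Combined cut positions: 14, 48, 63, 70, 83, 94.
Circular molecule, 6 cuts → 6 fragments:
  15–48 → 34 bp
  49–63 → 15 bp
  64–70 → 7 bp
  71–83 → 13 bp
  84–94 → 11 bp
  95–107 then 1–14 → 13 + 14 = 27 bp
Sorted largest to smallest: 34, 27, 15, 13, 11, 7 bp.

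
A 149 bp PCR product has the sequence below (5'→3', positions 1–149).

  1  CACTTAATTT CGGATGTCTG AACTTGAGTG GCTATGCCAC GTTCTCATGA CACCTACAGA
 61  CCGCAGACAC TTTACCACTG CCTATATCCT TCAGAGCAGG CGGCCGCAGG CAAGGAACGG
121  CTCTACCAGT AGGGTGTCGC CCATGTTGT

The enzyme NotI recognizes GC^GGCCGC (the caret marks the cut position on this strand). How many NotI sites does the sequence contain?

GCGGCCGC occurs starting at position 100.
NotI cuts at 1 site.

1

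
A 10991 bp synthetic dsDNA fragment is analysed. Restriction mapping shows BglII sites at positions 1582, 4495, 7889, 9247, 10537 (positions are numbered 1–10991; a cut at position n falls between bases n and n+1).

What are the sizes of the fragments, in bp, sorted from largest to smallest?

3394, 2913, 1582, 1358, 1290, 454 bp

Linear molecule, 5 cuts → 6 fragments:
  1582 − 0 = 1582 bp
  4495 − 1582 = 2913 bp
  7889 − 4495 = 3394 bp
  9247 − 7889 = 1358 bp
  10537 − 9247 = 1290 bp
  10991 − 10537 = 454 bp
Sorted largest to smallest: 3394, 2913, 1582, 1358, 1290, 454 bp.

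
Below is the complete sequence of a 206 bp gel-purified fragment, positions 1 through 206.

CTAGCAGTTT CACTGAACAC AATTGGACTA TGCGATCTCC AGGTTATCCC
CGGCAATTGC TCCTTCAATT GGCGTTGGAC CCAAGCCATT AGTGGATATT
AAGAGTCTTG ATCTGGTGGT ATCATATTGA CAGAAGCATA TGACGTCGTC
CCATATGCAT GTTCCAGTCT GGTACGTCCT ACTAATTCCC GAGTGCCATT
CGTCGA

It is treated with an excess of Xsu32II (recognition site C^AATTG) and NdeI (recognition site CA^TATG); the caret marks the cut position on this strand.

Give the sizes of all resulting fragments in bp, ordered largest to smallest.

72, 53, 34, 20, 15, 12 bp

Xsu32II sites (CAATTG) start at positions 20, 54, 66.
Xsu32II cuts after the first base of each site, so after positions 20, 54, 66.
NdeI sites (CATATG) start at positions 137, 152.
NdeI cuts after base 2 of each site, so after positions 138, 153.
Combined cut positions: 20, 54, 66, 138, 153.
Linear molecule, 5 cuts → 6 fragments:
  1–20 → 20 bp
  21–54 → 34 bp
  55–66 → 12 bp
  67–138 → 72 bp
  139–153 → 15 bp
  154–206 → 53 bp
Sorted largest to smallest: 72, 53, 34, 20, 15, 12 bp.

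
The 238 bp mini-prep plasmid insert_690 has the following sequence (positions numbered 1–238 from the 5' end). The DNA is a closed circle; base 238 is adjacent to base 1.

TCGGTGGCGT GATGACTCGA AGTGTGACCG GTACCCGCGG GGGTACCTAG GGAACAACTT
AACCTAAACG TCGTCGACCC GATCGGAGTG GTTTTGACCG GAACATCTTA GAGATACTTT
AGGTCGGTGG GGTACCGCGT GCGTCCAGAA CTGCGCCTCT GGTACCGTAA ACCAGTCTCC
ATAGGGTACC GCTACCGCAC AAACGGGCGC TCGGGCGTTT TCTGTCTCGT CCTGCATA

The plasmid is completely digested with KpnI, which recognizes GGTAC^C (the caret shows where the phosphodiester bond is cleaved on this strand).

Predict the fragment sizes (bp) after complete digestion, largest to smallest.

89, 83, 30, 24, 12 bp

KpnI sites (GGTACC) start at positions 30, 42, 131, 161, 185.
KpnI cuts after base 5 of each site (before the last base), so after positions 34, 46, 135, 165, 189.
Circular molecule, 5 cuts → 5 fragments:
  35–46 → 12 bp
  47–135 → 89 bp
  136–165 → 30 bp
  166–189 → 24 bp
  190–238 then 1–34 → 49 + 34 = 83 bp
Sorted largest to smallest: 89, 83, 30, 24, 12 bp.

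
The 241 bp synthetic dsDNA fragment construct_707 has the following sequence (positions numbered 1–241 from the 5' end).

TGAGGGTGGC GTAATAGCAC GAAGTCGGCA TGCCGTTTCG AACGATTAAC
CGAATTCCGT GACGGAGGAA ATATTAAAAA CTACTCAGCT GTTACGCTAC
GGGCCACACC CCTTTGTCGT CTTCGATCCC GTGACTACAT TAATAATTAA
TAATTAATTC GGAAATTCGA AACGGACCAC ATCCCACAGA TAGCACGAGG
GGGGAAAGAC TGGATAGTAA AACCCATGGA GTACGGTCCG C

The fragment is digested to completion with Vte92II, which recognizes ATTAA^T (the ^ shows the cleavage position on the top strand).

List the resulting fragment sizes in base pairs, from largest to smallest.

143, 84, 7, 7 bp

Vte92II sites (ATTAAT) start at positions 139, 146, 153.
Vte92II cuts after base 5 of each site (before the last base), so after positions 143, 150, 157.
Linear molecule, 3 cuts → 4 fragments:
  1–143 → 143 bp
  144–150 → 7 bp
  151–157 → 7 bp
  158–241 → 84 bp
Sorted largest to smallest: 143, 84, 7, 7 bp.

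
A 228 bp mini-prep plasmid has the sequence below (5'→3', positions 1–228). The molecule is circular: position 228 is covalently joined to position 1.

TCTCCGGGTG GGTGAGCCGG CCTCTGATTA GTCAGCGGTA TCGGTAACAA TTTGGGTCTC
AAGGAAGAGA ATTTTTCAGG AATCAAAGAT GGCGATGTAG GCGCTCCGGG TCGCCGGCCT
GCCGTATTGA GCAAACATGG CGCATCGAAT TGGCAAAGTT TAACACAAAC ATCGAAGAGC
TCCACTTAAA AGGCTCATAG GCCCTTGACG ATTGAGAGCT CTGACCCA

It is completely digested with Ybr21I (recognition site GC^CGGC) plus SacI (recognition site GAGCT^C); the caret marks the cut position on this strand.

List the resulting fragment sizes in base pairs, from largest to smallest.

Ybr21I sites (GCCGGC) start at positions 16, 113.
Ybr21I cuts after base 2 of each site, so after positions 17, 114.
SacI sites (GAGCTC) start at positions 177, 216.
SacI cuts after base 5 of each site (before the last base), so after positions 181, 220.
Combined cut positions: 17, 114, 181, 220.
Circular molecule, 4 cuts → 4 fragments:
  18–114 → 97 bp
  115–181 → 67 bp
  182–220 → 39 bp
  221–228 then 1–17 → 8 + 17 = 25 bp
Sorted largest to smallest: 97, 67, 39, 25 bp.

97, 67, 39, 25 bp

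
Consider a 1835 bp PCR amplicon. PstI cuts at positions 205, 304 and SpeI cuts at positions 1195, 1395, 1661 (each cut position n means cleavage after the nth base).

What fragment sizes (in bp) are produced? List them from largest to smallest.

891, 266, 205, 200, 174, 99 bp

Combined cut positions (sorted): 205, 304, 1195, 1395, 1661.
Linear molecule, 5 cuts → 6 fragments:
  205 − 0 = 205 bp
  304 − 205 = 99 bp
  1195 − 304 = 891 bp
  1395 − 1195 = 200 bp
  1661 − 1395 = 266 bp
  1835 − 1661 = 174 bp
Sorted largest to smallest: 891, 266, 205, 200, 174, 99 bp.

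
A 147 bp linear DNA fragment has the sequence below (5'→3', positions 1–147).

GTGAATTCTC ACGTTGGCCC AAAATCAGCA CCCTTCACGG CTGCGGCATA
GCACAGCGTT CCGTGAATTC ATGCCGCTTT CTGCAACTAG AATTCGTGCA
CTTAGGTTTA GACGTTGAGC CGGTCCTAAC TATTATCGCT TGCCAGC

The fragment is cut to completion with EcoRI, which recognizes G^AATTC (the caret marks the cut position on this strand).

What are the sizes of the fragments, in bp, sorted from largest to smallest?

62, 57, 25, 3 bp

EcoRI sites (GAATTC) start at positions 3, 65, 90.
EcoRI cuts after the first base of each site, so after positions 3, 65, 90.
Linear molecule, 3 cuts → 4 fragments:
  1–3 → 3 bp
  4–65 → 62 bp
  66–90 → 25 bp
  91–147 → 57 bp
Sorted largest to smallest: 62, 57, 25, 3 bp.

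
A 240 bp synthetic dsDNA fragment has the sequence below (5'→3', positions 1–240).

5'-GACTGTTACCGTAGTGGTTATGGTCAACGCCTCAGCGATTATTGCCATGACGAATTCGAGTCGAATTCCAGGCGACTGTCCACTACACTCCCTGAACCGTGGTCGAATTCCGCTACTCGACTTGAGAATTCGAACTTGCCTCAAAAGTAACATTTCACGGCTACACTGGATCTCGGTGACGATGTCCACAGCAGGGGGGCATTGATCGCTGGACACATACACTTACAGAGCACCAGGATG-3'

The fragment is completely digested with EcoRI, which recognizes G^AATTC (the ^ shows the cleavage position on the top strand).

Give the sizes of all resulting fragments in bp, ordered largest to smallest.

114, 52, 42, 21, 11 bp

EcoRI sites (GAATTC) start at positions 52, 63, 105, 126.
EcoRI cuts after the first base of each site, so after positions 52, 63, 105, 126.
Linear molecule, 4 cuts → 5 fragments:
  1–52 → 52 bp
  53–63 → 11 bp
  64–105 → 42 bp
  106–126 → 21 bp
  127–240 → 114 bp
Sorted largest to smallest: 114, 52, 42, 21, 11 bp.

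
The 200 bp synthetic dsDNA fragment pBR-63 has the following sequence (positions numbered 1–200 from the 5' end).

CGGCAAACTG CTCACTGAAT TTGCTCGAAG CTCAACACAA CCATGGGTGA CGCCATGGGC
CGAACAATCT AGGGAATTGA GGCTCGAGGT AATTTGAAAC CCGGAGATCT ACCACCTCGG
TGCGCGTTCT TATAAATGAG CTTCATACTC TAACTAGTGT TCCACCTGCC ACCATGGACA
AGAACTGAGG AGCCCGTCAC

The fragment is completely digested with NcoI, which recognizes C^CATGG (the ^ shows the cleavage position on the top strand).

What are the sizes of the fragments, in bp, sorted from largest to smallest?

NcoI sites (CCATGG) start at positions 41, 53, 172.
NcoI cuts after the first base of each site, so after positions 41, 53, 172.
Linear molecule, 3 cuts → 4 fragments:
  1–41 → 41 bp
  42–53 → 12 bp
  54–172 → 119 bp
  173–200 → 28 bp
Sorted largest to smallest: 119, 41, 28, 12 bp.

119, 41, 28, 12 bp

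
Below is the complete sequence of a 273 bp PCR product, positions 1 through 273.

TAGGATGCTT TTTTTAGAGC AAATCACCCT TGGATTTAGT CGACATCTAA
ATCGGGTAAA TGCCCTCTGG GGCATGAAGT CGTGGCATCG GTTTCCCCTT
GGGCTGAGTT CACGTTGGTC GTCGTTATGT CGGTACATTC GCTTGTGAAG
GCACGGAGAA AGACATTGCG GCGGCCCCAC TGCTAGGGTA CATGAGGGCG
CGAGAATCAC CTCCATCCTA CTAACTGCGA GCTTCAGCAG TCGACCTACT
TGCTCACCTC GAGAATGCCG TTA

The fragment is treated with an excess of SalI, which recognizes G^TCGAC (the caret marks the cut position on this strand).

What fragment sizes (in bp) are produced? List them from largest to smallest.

201, 39, 33 bp

SalI sites (GTCGAC) start at positions 39, 240.
SalI cuts after the first base of each site, so after positions 39, 240.
Linear molecule, 2 cuts → 3 fragments:
  1–39 → 39 bp
  40–240 → 201 bp
  241–273 → 33 bp
Sorted largest to smallest: 201, 39, 33 bp.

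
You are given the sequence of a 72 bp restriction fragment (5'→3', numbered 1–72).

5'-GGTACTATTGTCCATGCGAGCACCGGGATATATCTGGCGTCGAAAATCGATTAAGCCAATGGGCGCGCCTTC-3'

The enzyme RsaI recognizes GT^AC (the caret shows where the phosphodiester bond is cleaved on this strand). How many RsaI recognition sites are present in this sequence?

GTAC occurs starting at position 2.
RsaI cuts at 1 site.

1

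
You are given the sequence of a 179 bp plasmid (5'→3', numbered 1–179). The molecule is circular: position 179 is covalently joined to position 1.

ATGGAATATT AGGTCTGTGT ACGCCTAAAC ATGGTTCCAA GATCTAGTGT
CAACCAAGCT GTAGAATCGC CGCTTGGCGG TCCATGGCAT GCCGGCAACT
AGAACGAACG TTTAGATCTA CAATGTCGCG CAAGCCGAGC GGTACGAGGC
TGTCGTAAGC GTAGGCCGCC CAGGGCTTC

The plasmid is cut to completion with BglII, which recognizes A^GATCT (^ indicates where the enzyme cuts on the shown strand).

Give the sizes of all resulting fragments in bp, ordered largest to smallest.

105, 74 bp

BglII sites (AGATCT) start at positions 40, 114.
BglII cuts after the first base of each site, so after positions 40, 114.
Circular molecule, 2 cuts → 2 fragments:
  41–114 → 74 bp
  115–179 then 1–40 → 65 + 40 = 105 bp
Sorted largest to smallest: 105, 74 bp.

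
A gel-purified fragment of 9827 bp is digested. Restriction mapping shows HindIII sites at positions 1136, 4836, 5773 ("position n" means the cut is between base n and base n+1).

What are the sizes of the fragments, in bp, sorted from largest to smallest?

Linear molecule, 3 cuts → 4 fragments:
  1136 − 0 = 1136 bp
  4836 − 1136 = 3700 bp
  5773 − 4836 = 937 bp
  9827 − 5773 = 4054 bp
Sorted largest to smallest: 4054, 3700, 1136, 937 bp.

4054, 3700, 1136, 937 bp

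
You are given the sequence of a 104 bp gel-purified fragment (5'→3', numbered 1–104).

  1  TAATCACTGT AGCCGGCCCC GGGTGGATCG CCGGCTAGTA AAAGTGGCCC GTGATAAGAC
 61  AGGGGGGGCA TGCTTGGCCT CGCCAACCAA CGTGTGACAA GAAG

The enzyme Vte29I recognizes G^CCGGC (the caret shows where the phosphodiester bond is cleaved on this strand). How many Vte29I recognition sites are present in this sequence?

GCCGGC occurs starting at positions 12, 30.
Vte29I cuts at 2 sites.

2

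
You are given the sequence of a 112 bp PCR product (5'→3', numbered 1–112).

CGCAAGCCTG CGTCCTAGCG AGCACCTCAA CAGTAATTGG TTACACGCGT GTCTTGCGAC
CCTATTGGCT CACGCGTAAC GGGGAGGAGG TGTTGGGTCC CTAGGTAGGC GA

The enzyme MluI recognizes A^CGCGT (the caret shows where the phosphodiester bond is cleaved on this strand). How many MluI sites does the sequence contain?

2

ACGCGT occurs starting at positions 45, 72.
MluI cuts at 2 sites.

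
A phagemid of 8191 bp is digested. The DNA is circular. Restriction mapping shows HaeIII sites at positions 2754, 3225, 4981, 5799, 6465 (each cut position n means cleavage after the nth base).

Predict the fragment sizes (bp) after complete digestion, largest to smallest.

Circular molecule, 5 cuts → 5 fragments:
  3225 − 2754 = 471 bp
  4981 − 3225 = 1756 bp
  5799 − 4981 = 818 bp
  6465 − 5799 = 666 bp
  wrap: 8191 − 6465 + 2754 = 4480 bp
Sorted largest to smallest: 4480, 1756, 818, 666, 471 bp.

4480, 1756, 818, 666, 471 bp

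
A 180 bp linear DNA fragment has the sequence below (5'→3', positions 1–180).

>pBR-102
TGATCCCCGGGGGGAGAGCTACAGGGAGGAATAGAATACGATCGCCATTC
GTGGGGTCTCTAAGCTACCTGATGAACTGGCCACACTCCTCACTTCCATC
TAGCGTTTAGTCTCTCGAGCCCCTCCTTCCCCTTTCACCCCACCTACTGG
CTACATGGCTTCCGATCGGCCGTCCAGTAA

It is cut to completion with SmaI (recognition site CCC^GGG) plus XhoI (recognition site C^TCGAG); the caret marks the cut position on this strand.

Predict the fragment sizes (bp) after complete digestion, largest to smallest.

106, 66, 8 bp

The SmaI site (CCCGGG) starts at position 6.
SmaI cuts after base 3 of each site, so after position 8.
The XhoI site (CTCGAG) starts at position 114.
XhoI cuts after the first base of each site, so after position 114.
Combined cut positions: 8, 114.
Linear molecule, 2 cuts → 3 fragments:
  1–8 → 8 bp
  9–114 → 106 bp
  115–180 → 66 bp
Sorted largest to smallest: 106, 66, 8 bp.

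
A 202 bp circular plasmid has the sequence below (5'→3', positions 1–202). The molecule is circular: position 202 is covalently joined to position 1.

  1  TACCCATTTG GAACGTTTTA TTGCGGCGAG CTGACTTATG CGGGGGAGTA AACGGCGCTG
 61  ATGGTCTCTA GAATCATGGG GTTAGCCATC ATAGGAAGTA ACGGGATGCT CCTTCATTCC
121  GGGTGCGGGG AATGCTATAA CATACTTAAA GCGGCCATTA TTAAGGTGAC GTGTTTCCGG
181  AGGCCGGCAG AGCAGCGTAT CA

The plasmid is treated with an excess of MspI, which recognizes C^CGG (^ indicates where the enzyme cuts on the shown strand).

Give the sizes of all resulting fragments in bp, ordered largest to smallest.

137, 58, 7 bp

MspI sites (CCGG) start at positions 119, 177, 184.
MspI cuts after the first base of each site, so after positions 119, 177, 184.
Circular molecule, 3 cuts → 3 fragments:
  120–177 → 58 bp
  178–184 → 7 bp
  185–202 then 1–119 → 18 + 119 = 137 bp
Sorted largest to smallest: 137, 58, 7 bp.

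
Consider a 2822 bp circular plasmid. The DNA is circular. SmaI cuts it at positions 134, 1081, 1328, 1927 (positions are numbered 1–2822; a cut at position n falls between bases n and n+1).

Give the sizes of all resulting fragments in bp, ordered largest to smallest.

1029, 947, 599, 247 bp

Circular molecule, 4 cuts → 4 fragments:
  1081 − 134 = 947 bp
  1328 − 1081 = 247 bp
  1927 − 1328 = 599 bp
  wrap: 2822 − 1927 + 134 = 1029 bp
Sorted largest to smallest: 1029, 947, 599, 247 bp.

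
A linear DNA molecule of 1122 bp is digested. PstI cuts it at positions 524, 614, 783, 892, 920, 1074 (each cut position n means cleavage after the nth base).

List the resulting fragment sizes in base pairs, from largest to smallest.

524, 169, 154, 109, 90, 48, 28 bp

Linear molecule, 6 cuts → 7 fragments:
  524 − 0 = 524 bp
  614 − 524 = 90 bp
  783 − 614 = 169 bp
  892 − 783 = 109 bp
  920 − 892 = 28 bp
  1074 − 920 = 154 bp
  1122 − 1074 = 48 bp
Sorted largest to smallest: 524, 169, 154, 109, 90, 48, 28 bp.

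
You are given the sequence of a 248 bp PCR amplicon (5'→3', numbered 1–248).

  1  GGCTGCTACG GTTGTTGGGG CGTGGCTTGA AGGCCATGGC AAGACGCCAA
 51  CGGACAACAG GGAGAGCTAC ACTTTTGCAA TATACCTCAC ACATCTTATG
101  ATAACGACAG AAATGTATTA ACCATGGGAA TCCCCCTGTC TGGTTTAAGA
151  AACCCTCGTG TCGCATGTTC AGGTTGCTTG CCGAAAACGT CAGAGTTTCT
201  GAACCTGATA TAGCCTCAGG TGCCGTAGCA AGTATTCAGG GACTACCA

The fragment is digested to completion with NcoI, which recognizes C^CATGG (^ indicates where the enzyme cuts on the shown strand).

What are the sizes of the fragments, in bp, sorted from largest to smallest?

126, 88, 34 bp

NcoI sites (CCATGG) start at positions 34, 122.
NcoI cuts after the first base of each site, so after positions 34, 122.
Linear molecule, 2 cuts → 3 fragments:
  1–34 → 34 bp
  35–122 → 88 bp
  123–248 → 126 bp
Sorted largest to smallest: 126, 88, 34 bp.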